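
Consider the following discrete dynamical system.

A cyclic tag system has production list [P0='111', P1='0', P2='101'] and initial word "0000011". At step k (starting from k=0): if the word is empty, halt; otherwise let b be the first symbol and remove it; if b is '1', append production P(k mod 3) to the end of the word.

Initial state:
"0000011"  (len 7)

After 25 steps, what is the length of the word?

22

k=0  "0000011"  (len 7)
k=1  "000011"  (len 6)
k=2  "00011"  (len 5)
k=3  "0011"  (len 4)
k=4  "011"  (len 3)
k=5  "11"  (len 2)
k=6  "1101"  (len 4)
k=7  "101111"  (len 6)
k=8  "011110"  (len 6)
k=9  "11110"  (len 5)
k=10  "1110111"  (len 7)
k=11  "1101110"  (len 7)
k=12  "101110101"  (len 9)
k=13  "01110101111"  (len 11)
k=14  "1110101111"  (len 10)
k=15  "110101111101"  (len 12)
k=16  "10101111101111"  (len 14)
k=17  "01011111011110"  (len 14)
k=18  "1011111011110"  (len 13)
k=19  "011111011110111"  (len 15)
k=20  "11111011110111"  (len 14)
k=21  "1111011110111101"  (len 16)
k=22  "111011110111101111"  (len 18)
k=23  "110111101111011110"  (len 18)
k=24  "10111101111011110101"  (len 20)
k=25  "0111101111011110101111"  (len 22)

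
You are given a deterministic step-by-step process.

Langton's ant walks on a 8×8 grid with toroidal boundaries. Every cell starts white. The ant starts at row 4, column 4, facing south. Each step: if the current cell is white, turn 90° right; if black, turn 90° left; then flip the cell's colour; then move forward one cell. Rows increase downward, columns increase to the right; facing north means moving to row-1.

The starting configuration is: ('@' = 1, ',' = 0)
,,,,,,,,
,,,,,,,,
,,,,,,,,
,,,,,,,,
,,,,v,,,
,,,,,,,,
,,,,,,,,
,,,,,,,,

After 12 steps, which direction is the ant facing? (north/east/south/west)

south

[0] ,,,,,,,,
,,,,,,,,
,,,,,,,,
,,,,,,,,
,,,,v,,,
,,,,,,,,
,,,,,,,,
,,,,,,,,
[1] ,,,,,,,,
,,,,,,,,
,,,,,,,,
,,,,,,,,
,,,<@,,,
,,,,,,,,
,,,,,,,,
,,,,,,,,
[2] ,,,,,,,,
,,,,,,,,
,,,,,,,,
,,,^,,,,
,,,@@,,,
,,,,,,,,
,,,,,,,,
,,,,,,,,
[3] ,,,,,,,,
,,,,,,,,
,,,,,,,,
,,,@>,,,
,,,@@,,,
,,,,,,,,
,,,,,,,,
,,,,,,,,
[4] ,,,,,,,,
,,,,,,,,
,,,,,,,,
,,,@@,,,
,,,@v,,,
,,,,,,,,
,,,,,,,,
,,,,,,,,
[5] ,,,,,,,,
,,,,,,,,
,,,,,,,,
,,,@@,,,
,,,@,>,,
,,,,,,,,
,,,,,,,,
,,,,,,,,
[6] ,,,,,,,,
,,,,,,,,
,,,,,,,,
,,,@@,,,
,,,@,@,,
,,,,,v,,
,,,,,,,,
,,,,,,,,
[7] ,,,,,,,,
,,,,,,,,
,,,,,,,,
,,,@@,,,
,,,@,@,,
,,,,<@,,
,,,,,,,,
,,,,,,,,
[8] ,,,,,,,,
,,,,,,,,
,,,,,,,,
,,,@@,,,
,,,@^@,,
,,,,@@,,
,,,,,,,,
,,,,,,,,
[9] ,,,,,,,,
,,,,,,,,
,,,,,,,,
,,,@@,,,
,,,@@>,,
,,,,@@,,
,,,,,,,,
,,,,,,,,
[10] ,,,,,,,,
,,,,,,,,
,,,,,,,,
,,,@@^,,
,,,@@,,,
,,,,@@,,
,,,,,,,,
,,,,,,,,
[11] ,,,,,,,,
,,,,,,,,
,,,,,,,,
,,,@@@>,
,,,@@,,,
,,,,@@,,
,,,,,,,,
,,,,,,,,
[12] ,,,,,,,,
,,,,,,,,
,,,,,,,,
,,,@@@@,
,,,@@,v,
,,,,@@,,
,,,,,,,,
,,,,,,,,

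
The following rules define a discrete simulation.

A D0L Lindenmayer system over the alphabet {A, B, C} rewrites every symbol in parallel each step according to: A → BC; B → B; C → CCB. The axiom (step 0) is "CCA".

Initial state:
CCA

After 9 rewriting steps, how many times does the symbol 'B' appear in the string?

step 0: CCA
step 1: CCBCCBBC
step 2: CCBCCBBCCBCCBBBCCB
step 3: CCBCCBBCCBCCBBBCCBCCBBCCBCCBBBBCCBCCBB
step 4: CCBCCBBCCBCCBBBCCBCCBBCCBCCBBBBCCBCCBBCCBCCBBBCCBCCBBCCBCCBBBBBCCBCCBBCCBCCBBB
step 5: CCBCCBBCCBCCBBBCCBCCBBCCBCCBBBBCCBCCBBCCBCCBBBCCBCCBBCCBCC…BCCBCCBBBCCBCCBBCCBCCBBBBBBCCBCCBBCCBCCBBBCCBCCBBCCBCCBBBB  (len 158)
step 6: CCBCCBBCCBCCBBBCCBCCBBCCBCCBBBBCCBCCBBCCBCCBBBCCBCCBBCCBCC…BBCCBCCBBBCCBCCBBCCBCCBBBBCCBCCBBCCBCCBBBCCBCCBBCCBCCBBBBB  (len 318)
step 7: CCBCCBBCCBCCBBBCCBCCBBCCBCCBBBBCCBCCBBCCBCCBBBCCBCCBBCCBCC…BCCBCCBBBCCBCCBBCCBCCBBBBCCBCCBBCCBCCBBBCCBCCBBCCBCCBBBBBB  (len 638)
step 8: CCBCCBBCCBCCBBBCCBCCBBCCBCCBBBBCCBCCBBCCBCCBBBCCBCCBBCCBCC…CCBCCBBBCCBCCBBCCBCCBBBBCCBCCBBCCBCCBBBCCBCCBBCCBCCBBBBBBB  (len 1278)
step 9: CCBCCBBCCBCCBBBCCBCCBBCCBCCBBBBCCBCCBBCCBCCBBBCCBCCBBCCBCC…CBCCBBBCCBCCBBCCBCCBBBBCCBCCBBCCBCCBBBCCBCCBBCCBCCBBBBBBBB  (len 2558)

1278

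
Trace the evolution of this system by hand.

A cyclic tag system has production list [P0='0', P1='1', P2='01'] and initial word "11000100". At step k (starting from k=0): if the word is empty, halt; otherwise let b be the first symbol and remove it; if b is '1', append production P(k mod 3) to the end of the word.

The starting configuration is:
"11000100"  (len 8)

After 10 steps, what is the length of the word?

k=0  "11000100"  (len 8)
k=1  "10001000"  (len 8)
k=2  "00010001"  (len 8)
k=3  "0010001"  (len 7)
k=4  "010001"  (len 6)
k=5  "10001"  (len 5)
k=6  "000101"  (len 6)
k=7  "00101"  (len 5)
k=8  "0101"  (len 4)
k=9  "101"  (len 3)
k=10  "010"  (len 3)

3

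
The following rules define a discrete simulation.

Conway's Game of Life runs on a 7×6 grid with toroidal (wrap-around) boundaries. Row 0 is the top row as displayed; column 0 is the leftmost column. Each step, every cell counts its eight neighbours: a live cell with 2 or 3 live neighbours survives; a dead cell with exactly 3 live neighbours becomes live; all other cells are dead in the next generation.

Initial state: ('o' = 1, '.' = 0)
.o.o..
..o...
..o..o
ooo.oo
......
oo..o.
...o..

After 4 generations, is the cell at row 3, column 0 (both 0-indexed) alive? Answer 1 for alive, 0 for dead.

1

gen 0: .o.o..
..o...
..o..o
ooo.oo
......
oo..o.
...o..
gen 1: ...o..
.ooo..
..o.oo
oooooo
..ooo.
......
oo.oo.
gen 2: o.....
.o....
......
o.....
o.....
.o...o
..ooo.
gen 3: .ooo..
......
......
......
oo...o
oooooo
oooooo
gen 4: .....o
..o...
......
o.....
...o..
......
......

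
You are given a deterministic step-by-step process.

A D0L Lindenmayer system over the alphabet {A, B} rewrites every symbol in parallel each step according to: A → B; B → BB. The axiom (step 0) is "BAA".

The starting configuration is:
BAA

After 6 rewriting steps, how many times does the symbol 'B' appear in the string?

0) BAA
1) BBBB
2) BBBBBBBB
3) BBBBBBBBBBBBBBBB
4) BBBBBBBBBBBBBBBBBBBBBBBBBBBBBBBB
5) BBBBBBBBBBBBBBBBBBBBBBBBBBBBBBBBBBBBBBBBBBBBBBBBBBBBBBBBBBBBBBBB
6) BBBBBBBBBBBBBBBBBBBBBBBBBBBBBBBBBBBBBBBBBBBBBBBBBBBBBBBBBB…BBBBBBBBBBBBBBBBBBBBBBBBBBBBBBBBBBBBBBBBBBBBBBBBBBBBBBBBBB  (len 128)

128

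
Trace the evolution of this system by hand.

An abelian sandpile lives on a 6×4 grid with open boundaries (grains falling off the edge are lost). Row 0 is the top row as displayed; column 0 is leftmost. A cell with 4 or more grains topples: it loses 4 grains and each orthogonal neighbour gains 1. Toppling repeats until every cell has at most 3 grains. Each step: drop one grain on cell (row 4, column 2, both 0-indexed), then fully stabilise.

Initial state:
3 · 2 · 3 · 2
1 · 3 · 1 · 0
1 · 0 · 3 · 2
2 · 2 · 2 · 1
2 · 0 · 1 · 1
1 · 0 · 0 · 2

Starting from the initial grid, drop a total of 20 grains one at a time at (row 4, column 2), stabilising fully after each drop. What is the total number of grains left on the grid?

48

gen 0: 3 · 2 · 3 · 2
1 · 3 · 1 · 0
1 · 0 · 3 · 2
2 · 2 · 2 · 1
2 · 0 · 1 · 1
1 · 0 · 0 · 2
gen 1: 3 · 2 · 3 · 2
1 · 3 · 1 · 0
1 · 0 · 3 · 2
2 · 2 · 2 · 1
2 · 0 · 2 · 1
1 · 0 · 0 · 2
gen 2: 3 · 2 · 3 · 2
1 · 3 · 1 · 0
1 · 0 · 3 · 2
2 · 2 · 2 · 1
2 · 0 · 3 · 1
1 · 0 · 0 · 2
gen 3: 3 · 2 · 3 · 2
1 · 3 · 1 · 0
1 · 0 · 3 · 2
2 · 2 · 3 · 1
2 · 1 · 0 · 2
1 · 0 · 1 · 2
gen 4: 3 · 2 · 3 · 2
1 · 3 · 1 · 0
1 · 0 · 3 · 2
2 · 2 · 3 · 1
2 · 1 · 1 · 2
1 · 0 · 1 · 2
gen 5: 3 · 2 · 3 · 2
1 · 3 · 1 · 0
1 · 0 · 3 · 2
2 · 2 · 3 · 1
2 · 1 · 2 · 2
1 · 0 · 1 · 2
gen 6: 3 · 2 · 3 · 2
1 · 3 · 1 · 0
1 · 0 · 3 · 2
2 · 2 · 3 · 1
2 · 1 · 3 · 2
1 · 0 · 1 · 2
gen 7: 3 · 2 · 3 · 2
1 · 3 · 2 · 0
1 · 1 · 0 · 3
2 · 3 · 1 · 2
2 · 2 · 1 · 3
1 · 0 · 2 · 2
gen 8: 3 · 2 · 3 · 2
1 · 3 · 2 · 0
1 · 1 · 0 · 3
2 · 3 · 1 · 2
2 · 2 · 2 · 3
1 · 0 · 2 · 2
gen 9: 3 · 2 · 3 · 2
1 · 3 · 2 · 0
1 · 1 · 0 · 3
2 · 3 · 1 · 2
2 · 2 · 3 · 3
1 · 0 · 2 · 2
gen 10: 3 · 2 · 3 · 2
1 · 3 · 2 · 0
1 · 1 · 0 · 3
2 · 3 · 2 · 3
2 · 3 · 1 · 0
1 · 0 · 3 · 3
gen 11: 3 · 2 · 3 · 2
1 · 3 · 2 · 0
1 · 1 · 0 · 3
2 · 3 · 2 · 3
2 · 3 · 2 · 0
1 · 0 · 3 · 3
gen 12: 3 · 2 · 3 · 2
1 · 3 · 2 · 0
1 · 1 · 0 · 3
2 · 3 · 2 · 3
2 · 3 · 3 · 0
1 · 0 · 3 · 3
gen 13: 3 · 2 · 3 · 2
1 · 3 · 2 · 1
1 · 2 · 2 · 0
3 · 1 · 1 · 1
3 · 1 · 3 · 3
1 · 2 · 1 · 0
gen 14: 3 · 2 · 3 · 2
1 · 3 · 2 · 1
1 · 2 · 2 · 0
3 · 1 · 2 · 2
3 · 2 · 1 · 0
1 · 2 · 2 · 1
gen 15: 3 · 2 · 3 · 2
1 · 3 · 2 · 1
1 · 2 · 2 · 0
3 · 1 · 2 · 2
3 · 2 · 2 · 0
1 · 2 · 2 · 1
gen 16: 3 · 2 · 3 · 2
1 · 3 · 2 · 1
1 · 2 · 2 · 0
3 · 1 · 2 · 2
3 · 2 · 3 · 0
1 · 2 · 2 · 1
gen 17: 3 · 2 · 3 · 2
1 · 3 · 2 · 1
1 · 2 · 2 · 0
3 · 1 · 3 · 2
3 · 3 · 0 · 1
1 · 2 · 3 · 1
gen 18: 3 · 2 · 3 · 2
1 · 3 · 2 · 1
1 · 2 · 2 · 0
3 · 1 · 3 · 2
3 · 3 · 1 · 1
1 · 2 · 3 · 1
gen 19: 3 · 2 · 3 · 2
1 · 3 · 2 · 1
1 · 2 · 2 · 0
3 · 1 · 3 · 2
3 · 3 · 2 · 1
1 · 2 · 3 · 1
gen 20: 3 · 2 · 3 · 2
1 · 3 · 2 · 1
1 · 2 · 2 · 0
3 · 1 · 3 · 2
3 · 3 · 3 · 1
1 · 2 · 3 · 1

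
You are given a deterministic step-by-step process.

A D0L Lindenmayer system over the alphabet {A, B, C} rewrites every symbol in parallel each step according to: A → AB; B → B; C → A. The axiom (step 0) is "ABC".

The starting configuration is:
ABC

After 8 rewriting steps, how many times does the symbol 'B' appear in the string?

16

[0] ABC
[1] ABBA
[2] ABBBAB
[3] ABBBBABB
[4] ABBBBBABBB
[5] ABBBBBBABBBB
[6] ABBBBBBBABBBBB
[7] ABBBBBBBBABBBBBB
[8] ABBBBBBBBBABBBBBBB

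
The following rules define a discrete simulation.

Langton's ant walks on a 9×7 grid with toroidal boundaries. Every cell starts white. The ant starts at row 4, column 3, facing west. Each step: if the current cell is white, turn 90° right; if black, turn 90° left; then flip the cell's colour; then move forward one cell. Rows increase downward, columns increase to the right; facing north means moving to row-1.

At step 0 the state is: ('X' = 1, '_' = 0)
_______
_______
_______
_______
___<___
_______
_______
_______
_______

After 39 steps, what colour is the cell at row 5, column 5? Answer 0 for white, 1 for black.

1

step 0: _______
_______
_______
_______
___<___
_______
_______
_______
_______
step 1: _______
_______
_______
___^___
___X___
_______
_______
_______
_______
step 2: _______
_______
_______
___X>__
___X___
_______
_______
_______
_______
step 3: _______
_______
_______
___XX__
___Xv__
_______
_______
_______
_______
step 4: _______
_______
_______
___XX__
___<X__
_______
_______
_______
_______
step 5: _______
_______
_______
___XX__
____X__
___v___
_______
_______
_______
step 6: _______
_______
_______
___XX__
____X__
__<X___
_______
_______
_______
step 7: _______
_______
_______
___XX__
__^_X__
__XX___
_______
_______
_______
step 8: _______
_______
_______
___XX__
__X>X__
__XX___
_______
_______
_______
step 9: _______
_______
_______
___XX__
__XXX__
__Xv___
_______
_______
_______
step 10: _______
_______
_______
___XX__
__XXX__
__X_>__
_______
_______
_______
step 11: _______
_______
_______
___XX__
__XXX__
__X_X__
____v__
_______
_______
step 12: _______
_______
_______
___XX__
__XXX__
__X_X__
___<X__
_______
_______
step 13: _______
_______
_______
___XX__
__XXX__
__X^X__
___XX__
_______
_______
step 14: _______
_______
_______
___XX__
__XXX__
__XX>__
___XX__
_______
_______
step 15: _______
_______
_______
___XX__
__XX^__
__XX___
___XX__
_______
_______
step 16: _______
_______
_______
___XX__
__X<___
__XX___
___XX__
_______
_______
step 17: _______
_______
_______
___XX__
__X____
__Xv___
___XX__
_______
_______
step 18: _______
_______
_______
___XX__
__X____
__X_>__
___XX__
_______
_______
step 19: _______
_______
_______
___XX__
__X____
__X_X__
___Xv__
_______
_______
step 20: _______
_______
_______
___XX__
__X____
__X_X__
___X_>_
_______
_______
step 21: _______
_______
_______
___XX__
__X____
__X_X__
___X_X_
_____v_
_______
step 22: _______
_______
_______
___XX__
__X____
__X_X__
___X_X_
____<X_
_______
step 23: _______
_______
_______
___XX__
__X____
__X_X__
___X^X_
____XX_
_______
step 24: _______
_______
_______
___XX__
__X____
__X_X__
___XX>_
____XX_
_______
step 25: _______
_______
_______
___XX__
__X____
__X_X^_
___XX__
____XX_
_______
step 26: _______
_______
_______
___XX__
__X____
__X_XX>
___XX__
____XX_
_______
step 27: _______
_______
_______
___XX__
__X____
__X_XXX
___XX_v
____XX_
_______
step 28: _______
_______
_______
___XX__
__X____
__X_XXX
___XX<X
____XX_
_______
step 29: _______
_______
_______
___XX__
__X____
__X_X^X
___XXXX
____XX_
_______
step 30: _______
_______
_______
___XX__
__X____
__X_<_X
___XXXX
____XX_
_______
step 31: _______
_______
_______
___XX__
__X____
__X___X
___XvXX
____XX_
_______
step 32: _______
_______
_______
___XX__
__X____
__X___X
___X_>X
____XX_
_______
step 33: _______
_______
_______
___XX__
__X____
__X__^X
___X__X
____XX_
_______
step 34: _______
_______
_______
___XX__
__X____
__X__X>
___X__X
____XX_
_______
step 35: _______
_______
_______
___XX__
__X___^
__X__X_
___X__X
____XX_
_______
step 36: _______
_______
_______
___XX__
>_X___X
__X__X_
___X__X
____XX_
_______
step 37: _______
_______
_______
___XX__
X_X___X
v_X__X_
___X__X
____XX_
_______
step 38: _______
_______
_______
___XX__
X_X___X
X_X__X<
___X__X
____XX_
_______
step 39: _______
_______
_______
___XX__
X_X___^
X_X__XX
___X__X
____XX_
_______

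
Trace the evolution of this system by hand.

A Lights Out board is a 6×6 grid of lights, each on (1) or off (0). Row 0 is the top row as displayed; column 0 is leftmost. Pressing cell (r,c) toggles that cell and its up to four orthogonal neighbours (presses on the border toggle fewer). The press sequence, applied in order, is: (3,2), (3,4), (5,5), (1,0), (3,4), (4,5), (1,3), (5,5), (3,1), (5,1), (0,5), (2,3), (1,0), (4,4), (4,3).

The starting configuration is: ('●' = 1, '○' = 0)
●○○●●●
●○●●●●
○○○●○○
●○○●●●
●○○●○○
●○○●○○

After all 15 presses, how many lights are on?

13

k=0  ●○○●●●
●○●●●●
○○○●○○
●○○●●●
●○○●○○
●○○●○○
k=1  ●○○●●●
●○●●●●
○○●●○○
●●●○●●
●○●●○○
●○○●○○
k=2  ●○○●●●
●○●●●●
○○●●●○
●●●●○○
●○●●●○
●○○●○○
k=3  ●○○●●●
●○●●●●
○○●●●○
●●●●○○
●○●●●●
●○○●●●
k=4  ○○○●●●
○●●●●●
●○●●●○
●●●●○○
●○●●●●
●○○●●●
k=5  ○○○●●●
○●●●●●
●○●●○○
●●●○●●
●○●●○●
●○○●●●
k=6  ○○○●●●
○●●●●●
●○●●○○
●●●○●○
●○●●●○
●○○●●○
k=7  ○○○○●●
○●○○○●
●○●○○○
●●●○●○
●○●●●○
●○○●●○
k=8  ○○○○●●
○●○○○●
●○●○○○
●●●○●○
●○●●●●
●○○●○●
k=9  ○○○○●●
○●○○○●
●●●○○○
○○○○●○
●●●●●●
●○○●○●
k=10  ○○○○●●
○●○○○●
●●●○○○
○○○○●○
●○●●●●
○●●●○●
k=11  ○○○○○○
○●○○○○
●●●○○○
○○○○●○
●○●●●●
○●●●○●
k=12  ○○○○○○
○●○●○○
●●○●●○
○○○●●○
●○●●●●
○●●●○●
k=13  ●○○○○○
●○○●○○
○●○●●○
○○○●●○
●○●●●●
○●●●○●
k=14  ●○○○○○
●○○●○○
○●○●●○
○○○●○○
●○●○○○
○●●●●●
k=15  ●○○○○○
●○○●○○
○●○●●○
○○○○○○
●○○●●○
○●●○●●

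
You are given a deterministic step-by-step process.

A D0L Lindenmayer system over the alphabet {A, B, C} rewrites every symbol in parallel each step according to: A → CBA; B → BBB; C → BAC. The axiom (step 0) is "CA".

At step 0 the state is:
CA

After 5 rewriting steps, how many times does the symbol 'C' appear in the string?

32

[0] CA
[1] BACCBA
[2] BBBCBABACBACBBBCBA
[3] BBBBBBBBBBACBBBCBABBBCBABACBBBCBABACBBBBBBBBBBACBBBCBA
[4] BBBBBBBBBBBBBBBBBBBBBBBBBBBBBBCBABACBBBBBBBBBBACBBBCBABBBB…ABACBBBBBBBBBBBBBBBBBBBBBBBBBBBBBBCBABACBBBBBBBBBBACBBBCBA  (len 162)
[5] BBBBBBBBBBBBBBBBBBBBBBBBBBBBBBBBBBBBBBBBBBBBBBBBBBBBBBBBBB…ABACBBBBBBBBBBBBBBBBBBBBBBBBBBBBBBCBABACBBBBBBBBBBACBBBCBA  (len 486)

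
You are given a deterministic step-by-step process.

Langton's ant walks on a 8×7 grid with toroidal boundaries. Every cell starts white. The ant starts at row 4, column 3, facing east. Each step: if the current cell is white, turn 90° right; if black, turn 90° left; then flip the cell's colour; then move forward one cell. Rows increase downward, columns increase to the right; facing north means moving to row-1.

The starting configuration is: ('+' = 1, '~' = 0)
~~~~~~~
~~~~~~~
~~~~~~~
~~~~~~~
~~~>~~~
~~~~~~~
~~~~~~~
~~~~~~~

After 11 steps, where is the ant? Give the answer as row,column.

gen 0: ~~~~~~~
~~~~~~~
~~~~~~~
~~~~~~~
~~~>~~~
~~~~~~~
~~~~~~~
~~~~~~~
gen 1: ~~~~~~~
~~~~~~~
~~~~~~~
~~~~~~~
~~~+~~~
~~~v~~~
~~~~~~~
~~~~~~~
gen 2: ~~~~~~~
~~~~~~~
~~~~~~~
~~~~~~~
~~~+~~~
~~<+~~~
~~~~~~~
~~~~~~~
gen 3: ~~~~~~~
~~~~~~~
~~~~~~~
~~~~~~~
~~^+~~~
~~++~~~
~~~~~~~
~~~~~~~
gen 4: ~~~~~~~
~~~~~~~
~~~~~~~
~~~~~~~
~~+>~~~
~~++~~~
~~~~~~~
~~~~~~~
gen 5: ~~~~~~~
~~~~~~~
~~~~~~~
~~~^~~~
~~+~~~~
~~++~~~
~~~~~~~
~~~~~~~
gen 6: ~~~~~~~
~~~~~~~
~~~~~~~
~~~+>~~
~~+~~~~
~~++~~~
~~~~~~~
~~~~~~~
gen 7: ~~~~~~~
~~~~~~~
~~~~~~~
~~~++~~
~~+~v~~
~~++~~~
~~~~~~~
~~~~~~~
gen 8: ~~~~~~~
~~~~~~~
~~~~~~~
~~~++~~
~~+<+~~
~~++~~~
~~~~~~~
~~~~~~~
gen 9: ~~~~~~~
~~~~~~~
~~~~~~~
~~~^+~~
~~+++~~
~~++~~~
~~~~~~~
~~~~~~~
gen 10: ~~~~~~~
~~~~~~~
~~~~~~~
~~<~+~~
~~+++~~
~~++~~~
~~~~~~~
~~~~~~~
gen 11: ~~~~~~~
~~~~~~~
~~^~~~~
~~+~+~~
~~+++~~
~~++~~~
~~~~~~~
~~~~~~~

2,2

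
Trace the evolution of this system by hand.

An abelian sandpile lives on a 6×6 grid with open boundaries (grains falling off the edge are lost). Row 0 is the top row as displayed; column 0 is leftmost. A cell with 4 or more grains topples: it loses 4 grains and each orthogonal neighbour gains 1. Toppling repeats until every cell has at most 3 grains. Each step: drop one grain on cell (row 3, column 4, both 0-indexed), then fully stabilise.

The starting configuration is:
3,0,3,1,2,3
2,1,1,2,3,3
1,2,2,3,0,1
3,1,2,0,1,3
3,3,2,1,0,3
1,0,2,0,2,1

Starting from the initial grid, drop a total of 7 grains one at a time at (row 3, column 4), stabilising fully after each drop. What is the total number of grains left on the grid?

[0] 3,0,3,1,2,3
2,1,1,2,3,3
1,2,2,3,0,1
3,1,2,0,1,3
3,3,2,1,0,3
1,0,2,0,2,1
[1] 3,0,3,1,2,3
2,1,1,2,3,3
1,2,2,3,0,1
3,1,2,0,2,3
3,3,2,1,0,3
1,0,2,0,2,1
[2] 3,0,3,1,2,3
2,1,1,2,3,3
1,2,2,3,0,1
3,1,2,0,3,3
3,3,2,1,0,3
1,0,2,0,2,1
[3] 3,0,3,1,2,3
2,1,1,2,3,3
1,2,2,3,1,2
3,1,2,1,1,1
3,3,2,1,2,0
1,0,2,0,2,2
[4] 3,0,3,1,2,3
2,1,1,2,3,3
1,2,2,3,1,2
3,1,2,1,2,1
3,3,2,1,2,0
1,0,2,0,2,2
[5] 3,0,3,1,2,3
2,1,1,2,3,3
1,2,2,3,1,2
3,1,2,1,3,1
3,3,2,1,2,0
1,0,2,0,2,2
[6] 3,0,3,1,2,3
2,1,1,2,3,3
1,2,2,3,2,2
3,1,2,2,0,2
3,3,2,1,3,0
1,0,2,0,2,2
[7] 3,0,3,1,2,3
2,1,1,2,3,3
1,2,2,3,2,2
3,1,2,2,1,2
3,3,2,1,3,0
1,0,2,0,2,2

66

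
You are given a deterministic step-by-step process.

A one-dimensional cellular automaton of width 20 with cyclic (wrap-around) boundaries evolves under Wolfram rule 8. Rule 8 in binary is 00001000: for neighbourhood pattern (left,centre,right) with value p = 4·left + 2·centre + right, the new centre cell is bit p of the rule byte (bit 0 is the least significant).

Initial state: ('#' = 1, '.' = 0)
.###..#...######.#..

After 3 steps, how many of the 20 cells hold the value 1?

0

gen 0: .###..#...######.#..
gen 1: .#........#.........
gen 2: ....................
gen 3: ....................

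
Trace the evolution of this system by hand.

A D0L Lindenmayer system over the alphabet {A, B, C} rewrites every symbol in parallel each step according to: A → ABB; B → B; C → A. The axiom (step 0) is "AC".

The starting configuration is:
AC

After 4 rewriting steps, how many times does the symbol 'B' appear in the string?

14

0) AC
1) ABBA
2) ABBBBABB
3) ABBBBBBABBBB
4) ABBBBBBBBABBBBBB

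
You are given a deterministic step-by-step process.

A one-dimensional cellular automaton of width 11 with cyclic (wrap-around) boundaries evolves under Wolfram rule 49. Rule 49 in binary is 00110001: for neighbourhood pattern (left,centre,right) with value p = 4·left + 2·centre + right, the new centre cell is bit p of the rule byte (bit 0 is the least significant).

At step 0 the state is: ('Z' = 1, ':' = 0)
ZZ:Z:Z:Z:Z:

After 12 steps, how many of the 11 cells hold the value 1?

step 0: ZZ:Z:Z:Z:Z:
step 1: ::Z:Z:Z:Z:Z
step 2: Z::Z:Z:Z:Z:
step 3: :Z::Z:Z:Z:Z
step 4: Z:Z::Z:Z:Z:
step 5: :Z:Z::Z:Z:Z
step 6: Z:Z:Z::Z:Z:
step 7: :Z:Z:Z::Z:Z
step 8: Z:Z:Z:Z::Z:
step 9: :Z:Z:Z:Z::Z
step 10: Z:Z:Z:Z:Z::
step 11: :Z:Z:Z:Z:Z:
step 12: ::Z:Z:Z:Z:Z

5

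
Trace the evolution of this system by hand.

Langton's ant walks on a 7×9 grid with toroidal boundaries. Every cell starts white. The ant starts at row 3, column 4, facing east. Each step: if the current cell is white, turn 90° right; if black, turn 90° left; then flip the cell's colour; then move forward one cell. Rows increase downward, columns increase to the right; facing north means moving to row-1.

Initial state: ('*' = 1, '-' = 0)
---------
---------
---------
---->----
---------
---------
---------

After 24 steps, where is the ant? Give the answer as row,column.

0) ---------
---------
---------
---->----
---------
---------
---------
1) ---------
---------
---------
----*----
----v----
---------
---------
2) ---------
---------
---------
----*----
---<*----
---------
---------
3) ---------
---------
---------
---^*----
---**----
---------
---------
4) ---------
---------
---------
---*>----
---**----
---------
---------
5) ---------
---------
----^----
---*-----
---**----
---------
---------
6) ---------
---------
----*>---
---*-----
---**----
---------
---------
7) ---------
---------
----**---
---*-v---
---**----
---------
---------
8) ---------
---------
----**---
---*<*---
---**----
---------
---------
9) ---------
---------
----^*---
---***---
---**----
---------
---------
10) ---------
---------
---<-*---
---***---
---**----
---------
---------
11) ---------
---^-----
---*-*---
---***---
---**----
---------
---------
12) ---------
---*>----
---*-*---
---***---
---**----
---------
---------
13) ---------
---**----
---*v*---
---***---
---**----
---------
---------
14) ---------
---**----
---<**---
---***---
---**----
---------
---------
15) ---------
---**----
----**---
---v**---
---**----
---------
---------
16) ---------
---**----
----**---
---->*---
---**----
---------
---------
17) ---------
---**----
----^*---
-----*---
---**----
---------
---------
18) ---------
---**----
---<-*---
-----*---
---**----
---------
---------
19) ---------
---^*----
---*-*---
-----*---
---**----
---------
---------
20) ---------
--<-*----
---*-*---
-----*---
---**----
---------
---------
21) --^------
--*-*----
---*-*---
-----*---
---**----
---------
---------
22) --*>-----
--*-*----
---*-*---
-----*---
---**----
---------
---------
23) --**-----
--*v*----
---*-*---
-----*---
---**----
---------
---------
24) --**-----
--<**----
---*-*---
-----*---
---**----
---------
---------

1,2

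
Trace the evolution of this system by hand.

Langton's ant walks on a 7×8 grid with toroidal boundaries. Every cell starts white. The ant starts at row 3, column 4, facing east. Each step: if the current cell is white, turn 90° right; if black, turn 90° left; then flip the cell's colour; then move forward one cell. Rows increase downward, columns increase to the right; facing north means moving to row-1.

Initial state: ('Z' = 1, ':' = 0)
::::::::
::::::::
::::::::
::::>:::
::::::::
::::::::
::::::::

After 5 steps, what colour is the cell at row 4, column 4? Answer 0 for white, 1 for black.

step 0: ::::::::
::::::::
::::::::
::::>:::
::::::::
::::::::
::::::::
step 1: ::::::::
::::::::
::::::::
::::Z:::
::::v:::
::::::::
::::::::
step 2: ::::::::
::::::::
::::::::
::::Z:::
:::<Z:::
::::::::
::::::::
step 3: ::::::::
::::::::
::::::::
:::^Z:::
:::ZZ:::
::::::::
::::::::
step 4: ::::::::
::::::::
::::::::
:::Z>:::
:::ZZ:::
::::::::
::::::::
step 5: ::::::::
::::::::
::::^:::
:::Z::::
:::ZZ:::
::::::::
::::::::

1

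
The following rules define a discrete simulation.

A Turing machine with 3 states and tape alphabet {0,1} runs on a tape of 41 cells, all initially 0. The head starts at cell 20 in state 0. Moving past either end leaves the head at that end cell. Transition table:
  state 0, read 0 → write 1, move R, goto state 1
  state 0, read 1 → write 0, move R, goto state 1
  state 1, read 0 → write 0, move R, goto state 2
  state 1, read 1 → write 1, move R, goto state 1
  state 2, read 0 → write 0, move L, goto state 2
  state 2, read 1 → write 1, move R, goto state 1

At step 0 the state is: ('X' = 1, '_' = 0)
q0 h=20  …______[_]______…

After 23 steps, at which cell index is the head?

step 0: q0 h=20  …______[_]______…
step 1: q1 h=21  …_____X[_]______…
step 2: q2 h=22  …____X_[_]______…
step 3: q2 h=21  …_____X[_]______…
step 4: q2 h=20  …______[X]______…
step 5: q1 h=21  …_____X[_]______…
step 6: q2 h=22  …____X_[_]______…
step 7: q2 h=21  …_____X[_]______…
step 8: q2 h=20  …______[X]______…
step 9: q1 h=21  …_____X[_]______…
step 10: q2 h=22  …____X_[_]______…
step 11: q2 h=21  …_____X[_]______…
step 12: q2 h=20  …______[X]______…
step 13: q1 h=21  …_____X[_]______…
step 14: q2 h=22  …____X_[_]______…
step 15: q2 h=21  …_____X[_]______…
step 16: q2 h=20  …______[X]______…
step 17: q1 h=21  …_____X[_]______…
step 18: q2 h=22  …____X_[_]______…
step 19: q2 h=21  …_____X[_]______…
step 20: q2 h=20  …______[X]______…
step 21: q1 h=21  …_____X[_]______…
step 22: q2 h=22  …____X_[_]______…
step 23: q2 h=21  …_____X[_]______…

21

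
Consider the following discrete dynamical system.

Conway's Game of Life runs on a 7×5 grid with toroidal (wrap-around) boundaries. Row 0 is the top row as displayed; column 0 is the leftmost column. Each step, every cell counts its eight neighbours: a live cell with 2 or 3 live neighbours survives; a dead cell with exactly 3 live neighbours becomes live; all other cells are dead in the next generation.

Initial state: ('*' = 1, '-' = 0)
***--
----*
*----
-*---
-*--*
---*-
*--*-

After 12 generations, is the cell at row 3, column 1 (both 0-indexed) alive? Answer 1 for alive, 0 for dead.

[0] ***--
----*
*----
-*---
-*--*
---*-
*--*-
[1] ****-
----*
*----
-*---
*-*--
*-**-
*--*-
[2] ****-
--***
*----
**---
*-***
*-**-
*----
[3] *----
-----
*-**-
--**-
-----
*-*--
*----
[4] -----
-*--*
-****
-****
-***-
-*---
*---*
[5] ----*
-*--*
-----
-----
----*
-*-**
*----
[6] ----*
*----
-----
-----
*--**
---**
*--*-
[7] *---*
-----
-----
----*
*--*-
--*--
*--*-
[8] *---*
-----
-----
----*
---**
-***-
**-*-
[9] **--*
-----
-----
---**
*---*
-*---
---*-
[10] *---*
*----
-----
*--**
*--**
*---*
-**-*
[11] ---**
*---*
*----
*--*-
-*---
--*--
-*---
[12] ---**
*--*-
**---
**--*
-**--
-**--
--**-

1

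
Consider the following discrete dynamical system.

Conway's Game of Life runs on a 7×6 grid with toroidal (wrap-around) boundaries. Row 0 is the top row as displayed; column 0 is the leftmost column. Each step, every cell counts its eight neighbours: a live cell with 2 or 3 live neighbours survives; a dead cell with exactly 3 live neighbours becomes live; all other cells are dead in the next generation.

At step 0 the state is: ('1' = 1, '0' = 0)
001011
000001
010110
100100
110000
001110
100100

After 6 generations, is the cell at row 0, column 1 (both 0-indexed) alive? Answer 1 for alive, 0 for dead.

1

t=0: 001011
000001
010110
100100
110000
001110
100100
t=1: 100111
101001
101111
100111
110011
101111
010000
t=2: 001110
001000
001000
000000
000000
001100
010000
t=3: 011100
011000
000000
000000
000000
001000
010010
t=4: 100100
010100
000000
000000
000000
000000
010000
t=5: 110000
001000
000000
000000
000000
000000
000000
t=6: 010000
010000
000000
000000
000000
000000
000000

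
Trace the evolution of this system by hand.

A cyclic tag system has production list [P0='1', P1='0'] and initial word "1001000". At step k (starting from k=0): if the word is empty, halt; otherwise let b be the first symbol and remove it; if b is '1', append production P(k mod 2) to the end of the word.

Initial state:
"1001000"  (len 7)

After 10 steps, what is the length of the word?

0

k=0  "1001000"  (len 7)
k=1  "0010001"  (len 7)
k=2  "010001"  (len 6)
k=3  "10001"  (len 5)
k=4  "00010"  (len 5)
k=5  "0010"  (len 4)
k=6  "010"  (len 3)
k=7  "10"  (len 2)
k=8  "00"  (len 2)
k=9  "0"  (len 1)
k=10  (halted — word empty)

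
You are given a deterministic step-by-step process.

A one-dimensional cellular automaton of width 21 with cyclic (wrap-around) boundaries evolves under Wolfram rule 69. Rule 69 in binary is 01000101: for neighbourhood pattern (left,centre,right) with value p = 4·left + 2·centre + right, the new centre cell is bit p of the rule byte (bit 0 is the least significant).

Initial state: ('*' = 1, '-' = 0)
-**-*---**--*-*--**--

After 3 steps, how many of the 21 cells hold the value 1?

9

0) -**-*---**--*-*--**--
1) --*-*-*--*--*-*---*-*
2) --*-*-*--*--*-*-*-*-*
3) --*-*-*--*--*-*-*-*-*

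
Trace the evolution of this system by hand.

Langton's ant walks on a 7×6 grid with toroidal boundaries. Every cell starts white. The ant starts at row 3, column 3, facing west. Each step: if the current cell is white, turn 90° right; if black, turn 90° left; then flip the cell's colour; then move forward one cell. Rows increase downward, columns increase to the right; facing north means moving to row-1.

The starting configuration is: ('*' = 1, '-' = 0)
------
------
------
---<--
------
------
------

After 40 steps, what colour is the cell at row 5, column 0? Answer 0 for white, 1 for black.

gen 0: ------
------
------
---<--
------
------
------
gen 1: ------
------
---^--
---*--
------
------
------
gen 2: ------
------
---*>-
---*--
------
------
------
gen 3: ------
------
---**-
---*v-
------
------
------
gen 4: ------
------
---**-
---<*-
------
------
------
gen 5: ------
------
---**-
----*-
---v--
------
------
gen 6: ------
------
---**-
----*-
--<*--
------
------
gen 7: ------
------
---**-
--^-*-
--**--
------
------
gen 8: ------
------
---**-
--*>*-
--**--
------
------
gen 9: ------
------
---**-
--***-
--*v--
------
------
gen 10: ------
------
---**-
--***-
--*->-
------
------
gen 11: ------
------
---**-
--***-
--*-*-
----v-
------
gen 12: ------
------
---**-
--***-
--*-*-
---<*-
------
gen 13: ------
------
---**-
--***-
--*^*-
---**-
------
gen 14: ------
------
---**-
--***-
--**>-
---**-
------
gen 15: ------
------
---**-
--**^-
--**--
---**-
------
gen 16: ------
------
---**-
--*<--
--**--
---**-
------
gen 17: ------
------
---**-
--*---
--*v--
---**-
------
gen 18: ------
------
---**-
--*---
--*->-
---**-
------
gen 19: ------
------
---**-
--*---
--*-*-
---*v-
------
gen 20: ------
------
---**-
--*---
--*-*-
---*->
------
gen 21: ------
------
---**-
--*---
--*-*-
---*-*
-----v
gen 22: ------
------
---**-
--*---
--*-*-
---*-*
----<*
gen 23: ------
------
---**-
--*---
--*-*-
---*^*
----**
gen 24: ------
------
---**-
--*---
--*-*-
---**>
----**
gen 25: ------
------
---**-
--*---
--*-*^
---**-
----**
gen 26: ------
------
---**-
--*---
>-*-**
---**-
----**
gen 27: ------
------
---**-
--*---
*-*-**
v--**-
----**
gen 28: ------
------
---**-
--*---
*-*-**
*--**<
----**
gen 29: ------
------
---**-
--*---
*-*-*^
*--***
----**
gen 30: ------
------
---**-
--*---
*-*-<-
*--***
----**
gen 31: ------
------
---**-
--*---
*-*---
*--*v*
----**
gen 32: ------
------
---**-
--*---
*-*---
*--*->
----**
gen 33: ------
------
---**-
--*---
*-*--^
*--*--
----**
gen 34: ------
------
---**-
--*---
>-*--*
*--*--
----**
gen 35: ------
------
---**-
^-*---
--*--*
*--*--
----**
gen 36: ------
------
---**-
*>*---
--*--*
*--*--
----**
gen 37: ------
------
---**-
***---
-v*--*
*--*--
----**
gen 38: ------
------
---**-
***---
<**--*
*--*--
----**
gen 39: ------
------
---**-
^**---
***--*
*--*--
----**
gen 40: ------
------
---**-
-**--<
***--*
*--*--
----**

1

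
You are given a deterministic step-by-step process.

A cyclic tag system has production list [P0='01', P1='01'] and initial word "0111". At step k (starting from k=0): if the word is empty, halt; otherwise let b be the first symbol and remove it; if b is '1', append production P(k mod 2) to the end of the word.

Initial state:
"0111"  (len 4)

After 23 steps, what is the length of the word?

k=0  "0111"  (len 4)
k=1  "111"  (len 3)
k=2  "1101"  (len 4)
k=3  "10101"  (len 5)
k=4  "010101"  (len 6)
k=5  "10101"  (len 5)
k=6  "010101"  (len 6)
k=7  "10101"  (len 5)
k=8  "010101"  (len 6)
k=9  "10101"  (len 5)
k=10  "010101"  (len 6)
k=11  "10101"  (len 5)
k=12  "010101"  (len 6)
k=13  "10101"  (len 5)
k=14  "010101"  (len 6)
k=15  "10101"  (len 5)
k=16  "010101"  (len 6)
k=17  "10101"  (len 5)
k=18  "010101"  (len 6)
k=19  "10101"  (len 5)
k=20  "010101"  (len 6)
k=21  "10101"  (len 5)
k=22  "010101"  (len 6)
k=23  "10101"  (len 5)

5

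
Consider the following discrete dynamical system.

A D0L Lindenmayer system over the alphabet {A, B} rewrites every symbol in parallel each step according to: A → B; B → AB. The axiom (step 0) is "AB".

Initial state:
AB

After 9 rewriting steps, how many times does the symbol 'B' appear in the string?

89

k=0  AB
k=1  BAB
k=2  ABBAB
k=3  BABABBAB
k=4  ABBABBABABBAB
k=5  BABABBABABBABBABABBAB
k=6  ABBABBABABBABBABABBABABBABBABABBAB
k=7  BABABBABABBABBABABBABABBABBABABBABBABABBABABBABBABABBAB
k=8  ABBABBABABBABBABABBABABBABBABABBABBABABBABABBABBABABBABABBABBABABBABBABABBABABBABBABABBAB
k=9  BABABBABABBABBABABBABABBABBABABBABBABABBABABBABBABABBABABB…BABBABABBABABBABBABABBABABBABBABABBABBABABBABABBABBABABBAB  (len 144)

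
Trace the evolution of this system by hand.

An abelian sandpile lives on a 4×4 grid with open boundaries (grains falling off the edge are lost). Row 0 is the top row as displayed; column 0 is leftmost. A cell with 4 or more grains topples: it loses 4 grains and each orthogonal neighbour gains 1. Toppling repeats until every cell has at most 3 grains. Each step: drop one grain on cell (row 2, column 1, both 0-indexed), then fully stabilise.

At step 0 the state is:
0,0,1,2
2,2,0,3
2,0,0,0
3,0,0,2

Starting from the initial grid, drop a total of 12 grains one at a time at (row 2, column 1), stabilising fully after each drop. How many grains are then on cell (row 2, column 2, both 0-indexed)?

[0] 0,0,1,2
2,2,0,3
2,0,0,0
3,0,0,2
[1] 0,0,1,2
2,2,0,3
2,1,0,0
3,0,0,2
[2] 0,0,1,2
2,2,0,3
2,2,0,0
3,0,0,2
[3] 0,0,1,2
2,2,0,3
2,3,0,0
3,0,0,2
[4] 0,0,1,2
2,3,0,3
3,0,1,0
3,1,0,2
[5] 0,0,1,2
2,3,0,3
3,1,1,0
3,1,0,2
[6] 0,0,1,2
2,3,0,3
3,2,1,0
3,1,0,2
[7] 0,0,1,2
2,3,0,3
3,3,1,0
3,1,0,2
[8] 1,1,1,2
0,1,1,3
2,2,2,0
0,3,0,2
[9] 1,1,1,2
0,1,1,3
2,3,2,0
0,3,0,2
[10] 1,1,1,2
0,2,1,3
3,1,3,0
1,0,1,2
[11] 1,1,1,2
0,2,1,3
3,2,3,0
1,0,1,2
[12] 1,1,1,2
0,2,1,3
3,3,3,0
1,0,1,2

3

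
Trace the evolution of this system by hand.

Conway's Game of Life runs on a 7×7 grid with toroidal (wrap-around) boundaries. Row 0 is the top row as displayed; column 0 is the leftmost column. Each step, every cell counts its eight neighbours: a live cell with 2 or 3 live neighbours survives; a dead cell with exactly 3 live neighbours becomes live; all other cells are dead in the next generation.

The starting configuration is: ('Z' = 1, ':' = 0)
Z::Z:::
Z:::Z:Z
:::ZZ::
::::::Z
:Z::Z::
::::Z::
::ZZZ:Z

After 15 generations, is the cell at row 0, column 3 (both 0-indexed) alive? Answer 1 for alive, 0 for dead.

t=0: Z::Z:::
Z:::Z:Z
:::ZZ::
::::::Z
:Z::Z::
::::Z::
::ZZZ:Z
t=1: ZZZ::::
Z:::ZZZ
Z::ZZ:Z
:::ZZZ:
:::::Z:
::Z:Z::
::Z:ZZ:
t=2: Z:Z::::
::Z:Z::
Z::::::
:::Z:::
:::::Z:
::::Z::
::Z:ZZ:
t=3: ::Z:ZZ:
:::Z:::
:::Z:::
:::::::
::::Z::
:::ZZ::
:Z::ZZ:
t=4: ::Z::Z:
::ZZ:::
:::::::
:::::::
:::ZZ::
:::Z:::
::Z::::
t=5: :ZZ::::
::ZZ:::
:::::::
:::::::
:::ZZ::
::ZZZ::
::ZZ:::
t=6: :Z:::::
:ZZZ:::
:::::::
:::::::
::Z:Z::
:::::::
::::Z::
t=7: :Z:Z:::
:ZZ::::
::Z::::
:::::::
:::::::
:::Z:::
:::::::
t=8: :Z:::::
:Z:Z:::
:ZZ::::
:::::::
:::::::
:::::::
::Z::::
t=9: :Z:::::
ZZ:::::
:ZZ::::
:::::::
:::::::
:::::::
:::::::
t=10: ZZ:::::
Z::::::
ZZZ::::
:::::::
:::::::
:::::::
:::::::
t=11: ZZ:::::
::Z:::Z
ZZ:::::
:Z:::::
:::::::
:::::::
:::::::
t=12: ZZ:::::
::Z:::Z
ZZZ::::
ZZ:::::
:::::::
:::::::
:::::::
t=13: ZZ:::::
::Z:::Z
::Z:::Z
Z:Z::::
:::::::
:::::::
:::::::
t=14: ZZ:::::
::Z:::Z
Z:ZZ::Z
:Z:::::
:::::::
:::::::
:::::::
t=15: ZZ:::::
::ZZ::Z
Z:ZZ::Z
ZZZ::::
:::::::
:::::::
:::::::

0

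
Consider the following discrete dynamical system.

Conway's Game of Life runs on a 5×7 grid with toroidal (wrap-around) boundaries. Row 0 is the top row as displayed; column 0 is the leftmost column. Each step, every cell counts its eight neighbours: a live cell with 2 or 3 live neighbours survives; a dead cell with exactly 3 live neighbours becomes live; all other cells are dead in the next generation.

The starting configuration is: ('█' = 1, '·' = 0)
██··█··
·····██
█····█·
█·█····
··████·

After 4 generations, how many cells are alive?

gen 0: ██··█··
·····██
█····█·
█·█····
··████·
gen 1: ███····
·█··██·
██···█·
··█··█·
█·█·███
gen 2: ··█····
····██·
███··█·
··██···
█·█·██·
gen 3: ·█····█
··█████
·██··██
█····█·
··█·█··
gen 4: ██····█
···██··
·██····
█·████·
██···██

16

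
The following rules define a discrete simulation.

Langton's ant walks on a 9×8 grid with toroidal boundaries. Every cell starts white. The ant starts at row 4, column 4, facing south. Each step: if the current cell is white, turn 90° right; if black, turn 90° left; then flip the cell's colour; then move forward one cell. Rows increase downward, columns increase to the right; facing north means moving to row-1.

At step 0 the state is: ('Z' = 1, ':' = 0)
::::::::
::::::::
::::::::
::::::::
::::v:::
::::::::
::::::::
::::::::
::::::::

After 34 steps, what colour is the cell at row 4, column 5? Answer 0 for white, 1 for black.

0

0) ::::::::
::::::::
::::::::
::::::::
::::v:::
::::::::
::::::::
::::::::
::::::::
1) ::::::::
::::::::
::::::::
::::::::
:::<Z:::
::::::::
::::::::
::::::::
::::::::
2) ::::::::
::::::::
::::::::
:::^::::
:::ZZ:::
::::::::
::::::::
::::::::
::::::::
3) ::::::::
::::::::
::::::::
:::Z>:::
:::ZZ:::
::::::::
::::::::
::::::::
::::::::
4) ::::::::
::::::::
::::::::
:::ZZ:::
:::Zv:::
::::::::
::::::::
::::::::
::::::::
5) ::::::::
::::::::
::::::::
:::ZZ:::
:::Z:>::
::::::::
::::::::
::::::::
::::::::
6) ::::::::
::::::::
::::::::
:::ZZ:::
:::Z:Z::
:::::v::
::::::::
::::::::
::::::::
7) ::::::::
::::::::
::::::::
:::ZZ:::
:::Z:Z::
::::<Z::
::::::::
::::::::
::::::::
8) ::::::::
::::::::
::::::::
:::ZZ:::
:::Z^Z::
::::ZZ::
::::::::
::::::::
::::::::
9) ::::::::
::::::::
::::::::
:::ZZ:::
:::ZZ>::
::::ZZ::
::::::::
::::::::
::::::::
10) ::::::::
::::::::
::::::::
:::ZZ^::
:::ZZ:::
::::ZZ::
::::::::
::::::::
::::::::
11) ::::::::
::::::::
::::::::
:::ZZZ>:
:::ZZ:::
::::ZZ::
::::::::
::::::::
::::::::
12) ::::::::
::::::::
::::::::
:::ZZZZ:
:::ZZ:v:
::::ZZ::
::::::::
::::::::
::::::::
13) ::::::::
::::::::
::::::::
:::ZZZZ:
:::ZZ<Z:
::::ZZ::
::::::::
::::::::
::::::::
14) ::::::::
::::::::
::::::::
:::ZZ^Z:
:::ZZZZ:
::::ZZ::
::::::::
::::::::
::::::::
15) ::::::::
::::::::
::::::::
:::Z<:Z:
:::ZZZZ:
::::ZZ::
::::::::
::::::::
::::::::
16) ::::::::
::::::::
::::::::
:::Z::Z:
:::ZvZZ:
::::ZZ::
::::::::
::::::::
::::::::
17) ::::::::
::::::::
::::::::
:::Z::Z:
:::Z:>Z:
::::ZZ::
::::::::
::::::::
::::::::
18) ::::::::
::::::::
::::::::
:::Z:^Z:
:::Z::Z:
::::ZZ::
::::::::
::::::::
::::::::
19) ::::::::
::::::::
::::::::
:::Z:Z>:
:::Z::Z:
::::ZZ::
::::::::
::::::::
::::::::
20) ::::::::
::::::::
::::::^:
:::Z:Z::
:::Z::Z:
::::ZZ::
::::::::
::::::::
::::::::
21) ::::::::
::::::::
::::::Z>
:::Z:Z::
:::Z::Z:
::::ZZ::
::::::::
::::::::
::::::::
22) ::::::::
::::::::
::::::ZZ
:::Z:Z:v
:::Z::Z:
::::ZZ::
::::::::
::::::::
::::::::
23) ::::::::
::::::::
::::::ZZ
:::Z:Z<Z
:::Z::Z:
::::ZZ::
::::::::
::::::::
::::::::
24) ::::::::
::::::::
::::::^Z
:::Z:ZZZ
:::Z::Z:
::::ZZ::
::::::::
::::::::
::::::::
25) ::::::::
::::::::
:::::<:Z
:::Z:ZZZ
:::Z::Z:
::::ZZ::
::::::::
::::::::
::::::::
26) ::::::::
:::::^::
:::::Z:Z
:::Z:ZZZ
:::Z::Z:
::::ZZ::
::::::::
::::::::
::::::::
27) ::::::::
:::::Z>:
:::::Z:Z
:::Z:ZZZ
:::Z::Z:
::::ZZ::
::::::::
::::::::
::::::::
28) ::::::::
:::::ZZ:
:::::ZvZ
:::Z:ZZZ
:::Z::Z:
::::ZZ::
::::::::
::::::::
::::::::
29) ::::::::
:::::ZZ:
:::::<ZZ
:::Z:ZZZ
:::Z::Z:
::::ZZ::
::::::::
::::::::
::::::::
30) ::::::::
:::::ZZ:
::::::ZZ
:::Z:vZZ
:::Z::Z:
::::ZZ::
::::::::
::::::::
::::::::
31) ::::::::
:::::ZZ:
::::::ZZ
:::Z::>Z
:::Z::Z:
::::ZZ::
::::::::
::::::::
::::::::
32) ::::::::
:::::ZZ:
::::::^Z
:::Z:::Z
:::Z::Z:
::::ZZ::
::::::::
::::::::
::::::::
33) ::::::::
:::::ZZ:
:::::<:Z
:::Z:::Z
:::Z::Z:
::::ZZ::
::::::::
::::::::
::::::::
34) ::::::::
:::::^Z:
:::::Z:Z
:::Z:::Z
:::Z::Z:
::::ZZ::
::::::::
::::::::
::::::::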